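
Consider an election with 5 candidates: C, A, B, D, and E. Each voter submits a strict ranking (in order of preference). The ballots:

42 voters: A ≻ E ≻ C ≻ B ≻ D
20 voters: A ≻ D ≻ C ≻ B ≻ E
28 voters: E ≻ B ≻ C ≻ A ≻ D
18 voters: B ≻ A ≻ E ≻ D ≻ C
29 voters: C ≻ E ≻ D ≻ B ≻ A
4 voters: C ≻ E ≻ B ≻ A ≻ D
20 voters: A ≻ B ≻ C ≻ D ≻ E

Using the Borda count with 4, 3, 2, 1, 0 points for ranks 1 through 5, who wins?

C: 42·2 + 20·2 + 28·2 + 18·0 + 29·4 + 4·4 + 20·2 = 352
A: 42·4 + 20·4 + 28·1 + 18·3 + 29·0 + 4·1 + 20·4 = 414
B: 42·1 + 20·1 + 28·3 + 18·4 + 29·1 + 4·2 + 20·3 = 315
D: 42·0 + 20·3 + 28·0 + 18·1 + 29·2 + 4·0 + 20·1 = 156
E: 42·3 + 20·0 + 28·4 + 18·2 + 29·3 + 4·3 + 20·0 = 373
A has the highest Borda score (414).

A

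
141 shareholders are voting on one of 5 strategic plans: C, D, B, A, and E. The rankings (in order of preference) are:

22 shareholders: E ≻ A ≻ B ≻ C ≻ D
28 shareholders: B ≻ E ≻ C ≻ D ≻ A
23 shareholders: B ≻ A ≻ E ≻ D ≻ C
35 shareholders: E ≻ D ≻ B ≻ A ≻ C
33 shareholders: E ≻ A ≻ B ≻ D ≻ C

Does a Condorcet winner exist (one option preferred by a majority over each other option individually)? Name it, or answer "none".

E vs C: 141–0 for E.
E vs D: 141–0 for E.
E vs B: 90–51 for E.
E vs A: 118–23 for E.
E beats every other option head-to-head.

E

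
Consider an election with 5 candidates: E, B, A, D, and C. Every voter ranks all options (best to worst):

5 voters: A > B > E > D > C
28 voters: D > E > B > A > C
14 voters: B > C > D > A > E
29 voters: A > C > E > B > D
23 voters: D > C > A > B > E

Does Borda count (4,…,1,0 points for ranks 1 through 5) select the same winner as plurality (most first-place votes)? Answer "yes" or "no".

Borda — scores: E 152, B 179, A 224, D 237, C 198. Winner: D.
Plurality — first-place votes: E 0, B 14, A 34, D 51, C 0. Winner: D.
The two methods agree.

yes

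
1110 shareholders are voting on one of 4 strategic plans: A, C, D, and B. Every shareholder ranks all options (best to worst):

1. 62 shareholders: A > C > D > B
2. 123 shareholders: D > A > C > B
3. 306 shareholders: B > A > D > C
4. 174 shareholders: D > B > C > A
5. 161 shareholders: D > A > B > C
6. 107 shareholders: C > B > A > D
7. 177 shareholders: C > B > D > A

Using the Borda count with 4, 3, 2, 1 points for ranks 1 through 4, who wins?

A: 62·4 + 123·3 + 306·3 + 174·1 + 161·3 + 107·2 + 177·1 = 2583
C: 62·3 + 123·2 + 306·1 + 174·2 + 161·1 + 107·4 + 177·4 = 2383
D: 62·2 + 123·4 + 306·2 + 174·4 + 161·4 + 107·1 + 177·2 = 3029
B: 62·1 + 123·1 + 306·4 + 174·3 + 161·2 + 107·3 + 177·3 = 3105
B has the highest Borda score (3105).

B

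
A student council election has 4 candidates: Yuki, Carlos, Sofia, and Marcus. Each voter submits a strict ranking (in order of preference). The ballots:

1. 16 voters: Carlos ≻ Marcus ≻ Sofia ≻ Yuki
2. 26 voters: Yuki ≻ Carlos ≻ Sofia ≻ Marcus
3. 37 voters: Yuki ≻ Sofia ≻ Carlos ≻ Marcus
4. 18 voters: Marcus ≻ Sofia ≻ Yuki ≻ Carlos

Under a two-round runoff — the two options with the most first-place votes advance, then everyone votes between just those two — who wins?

Round 1 first-place votes: Yuki 63, Carlos 16, Sofia 0, Marcus 18.
Yuki and Marcus advance.
Runoff: Yuki is preferred to Marcus by 63 voters; Marcus by 34.
Yuki wins the runoff.

Yuki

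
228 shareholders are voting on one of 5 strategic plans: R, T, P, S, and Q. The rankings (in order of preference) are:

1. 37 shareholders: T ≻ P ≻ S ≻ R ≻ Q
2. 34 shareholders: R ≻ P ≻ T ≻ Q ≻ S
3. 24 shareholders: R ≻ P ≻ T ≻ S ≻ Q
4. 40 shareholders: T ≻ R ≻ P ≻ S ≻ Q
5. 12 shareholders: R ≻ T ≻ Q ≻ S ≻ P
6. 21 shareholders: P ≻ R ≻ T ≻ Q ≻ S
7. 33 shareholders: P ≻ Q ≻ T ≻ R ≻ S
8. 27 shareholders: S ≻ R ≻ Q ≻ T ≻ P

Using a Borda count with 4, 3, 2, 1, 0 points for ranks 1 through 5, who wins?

R: 37·1 + 34·4 + 24·4 + 40·3 + 12·4 + 21·3 + 33·1 + 27·3 = 614
T: 37·4 + 34·2 + 24·2 + 40·4 + 12·3 + 21·2 + 33·2 + 27·1 = 595
P: 37·3 + 34·3 + 24·3 + 40·2 + 12·0 + 21·4 + 33·4 + 27·0 = 581
S: 37·2 + 34·0 + 24·1 + 40·1 + 12·1 + 21·0 + 33·0 + 27·4 = 258
Q: 37·0 + 34·1 + 24·0 + 40·0 + 12·2 + 21·1 + 33·3 + 27·2 = 232
R has the highest Borda score (614).

R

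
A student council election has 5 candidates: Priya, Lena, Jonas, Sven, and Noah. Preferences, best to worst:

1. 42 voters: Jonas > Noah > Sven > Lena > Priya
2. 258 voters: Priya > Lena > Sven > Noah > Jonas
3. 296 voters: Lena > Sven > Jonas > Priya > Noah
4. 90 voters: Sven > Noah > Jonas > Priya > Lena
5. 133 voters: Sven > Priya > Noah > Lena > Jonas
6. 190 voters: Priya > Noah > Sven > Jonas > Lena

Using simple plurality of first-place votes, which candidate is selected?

Priya

First-place votes: Priya 448, Lena 296, Jonas 42, Sven 223, Noah 0.
Priya has the most first-place votes.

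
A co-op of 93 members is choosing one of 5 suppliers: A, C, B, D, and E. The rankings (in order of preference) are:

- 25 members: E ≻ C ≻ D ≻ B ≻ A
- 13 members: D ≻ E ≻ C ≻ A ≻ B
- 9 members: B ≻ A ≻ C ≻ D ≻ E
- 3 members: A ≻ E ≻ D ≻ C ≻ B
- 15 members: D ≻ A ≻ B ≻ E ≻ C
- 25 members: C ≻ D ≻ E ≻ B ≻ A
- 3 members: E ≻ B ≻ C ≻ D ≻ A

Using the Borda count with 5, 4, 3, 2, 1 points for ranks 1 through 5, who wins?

D

A: 25·1 + 13·2 + 9·4 + 3·5 + 15·4 + 25·1 + 3·1 = 190
C: 25·4 + 13·3 + 9·3 + 3·2 + 15·1 + 25·5 + 3·3 = 321
B: 25·2 + 13·1 + 9·5 + 3·1 + 15·3 + 25·2 + 3·4 = 218
D: 25·3 + 13·5 + 9·2 + 3·3 + 15·5 + 25·4 + 3·2 = 348
E: 25·5 + 13·4 + 9·1 + 3·4 + 15·2 + 25·3 + 3·5 = 318
D has the highest Borda score (348).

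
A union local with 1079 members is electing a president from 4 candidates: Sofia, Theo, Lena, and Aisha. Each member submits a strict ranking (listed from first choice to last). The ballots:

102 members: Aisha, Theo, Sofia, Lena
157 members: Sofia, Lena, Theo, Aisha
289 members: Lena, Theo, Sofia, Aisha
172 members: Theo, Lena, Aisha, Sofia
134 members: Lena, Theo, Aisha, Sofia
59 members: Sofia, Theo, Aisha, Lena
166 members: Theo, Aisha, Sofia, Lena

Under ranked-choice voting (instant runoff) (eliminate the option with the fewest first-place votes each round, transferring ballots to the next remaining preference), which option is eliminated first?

Round 1: Sofia 216, Theo 338, Lena 423, Aisha 102. Eliminate Aisha.

Aisha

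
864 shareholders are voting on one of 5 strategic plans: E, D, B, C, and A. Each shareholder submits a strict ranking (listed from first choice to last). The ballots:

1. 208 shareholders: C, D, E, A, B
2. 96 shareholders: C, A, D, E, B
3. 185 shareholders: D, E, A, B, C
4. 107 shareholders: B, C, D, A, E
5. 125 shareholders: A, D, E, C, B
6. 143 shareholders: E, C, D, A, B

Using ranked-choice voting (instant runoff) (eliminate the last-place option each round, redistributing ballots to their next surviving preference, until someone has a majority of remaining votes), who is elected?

C

Round 1: E 143, D 185, B 107, C 304, A 125. Eliminate B.
Round 2: E 143, D 185, C 411, A 125. Eliminate A.
Round 3: E 143, D 310, C 411. Eliminate E.
Round 4: D 310, C 554. C has a majority.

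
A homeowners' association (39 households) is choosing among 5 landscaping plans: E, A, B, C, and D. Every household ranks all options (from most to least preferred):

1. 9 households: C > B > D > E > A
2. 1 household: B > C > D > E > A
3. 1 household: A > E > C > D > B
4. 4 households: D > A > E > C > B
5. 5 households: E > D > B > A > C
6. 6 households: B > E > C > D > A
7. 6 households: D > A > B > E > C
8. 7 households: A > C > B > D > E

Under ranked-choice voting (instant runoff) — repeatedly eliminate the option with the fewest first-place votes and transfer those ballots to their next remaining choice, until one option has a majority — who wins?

C

Round 1: E 5, A 8, B 7, C 9, D 10. Eliminate E.
Round 2: A 8, B 7, C 9, D 15. Eliminate B.
Round 3: A 8, C 16, D 15. Eliminate A.
Round 4: C 24, D 15. C has a majority.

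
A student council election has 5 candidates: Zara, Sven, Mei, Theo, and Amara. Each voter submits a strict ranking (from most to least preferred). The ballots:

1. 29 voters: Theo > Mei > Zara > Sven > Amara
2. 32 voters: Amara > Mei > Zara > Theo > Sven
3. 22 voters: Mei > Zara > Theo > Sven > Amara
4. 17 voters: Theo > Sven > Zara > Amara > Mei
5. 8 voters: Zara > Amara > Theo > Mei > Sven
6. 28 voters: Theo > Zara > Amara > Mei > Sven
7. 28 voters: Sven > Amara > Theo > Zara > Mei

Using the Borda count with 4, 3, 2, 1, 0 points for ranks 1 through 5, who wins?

Zara: 29·2 + 32·2 + 22·3 + 17·2 + 8·4 + 28·3 + 28·1 = 366
Sven: 29·1 + 32·0 + 22·1 + 17·3 + 8·0 + 28·0 + 28·4 = 214
Mei: 29·3 + 32·3 + 22·4 + 17·0 + 8·1 + 28·1 + 28·0 = 307
Theo: 29·4 + 32·1 + 22·2 + 17·4 + 8·2 + 28·4 + 28·2 = 444
Amara: 29·0 + 32·4 + 22·0 + 17·1 + 8·3 + 28·2 + 28·3 = 309
Theo has the highest Borda score (444).

Theo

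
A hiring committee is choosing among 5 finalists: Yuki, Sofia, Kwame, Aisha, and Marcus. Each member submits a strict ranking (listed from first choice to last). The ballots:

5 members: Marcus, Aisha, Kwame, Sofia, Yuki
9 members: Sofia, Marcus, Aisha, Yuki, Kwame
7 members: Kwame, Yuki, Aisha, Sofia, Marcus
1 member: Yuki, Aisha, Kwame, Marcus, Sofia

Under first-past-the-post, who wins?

Sofia

First-place votes: Yuki 1, Sofia 9, Kwame 7, Aisha 0, Marcus 5.
Sofia has the most first-place votes.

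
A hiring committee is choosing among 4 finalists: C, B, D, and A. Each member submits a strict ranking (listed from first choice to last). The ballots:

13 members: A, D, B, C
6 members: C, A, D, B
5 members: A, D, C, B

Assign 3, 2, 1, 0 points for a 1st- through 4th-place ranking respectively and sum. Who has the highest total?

A

C: 13·0 + 6·3 + 5·1 = 23
B: 13·1 + 6·0 + 5·0 = 13
D: 13·2 + 6·1 + 5·2 = 42
A: 13·3 + 6·2 + 5·3 = 66
A has the highest Borda score (66).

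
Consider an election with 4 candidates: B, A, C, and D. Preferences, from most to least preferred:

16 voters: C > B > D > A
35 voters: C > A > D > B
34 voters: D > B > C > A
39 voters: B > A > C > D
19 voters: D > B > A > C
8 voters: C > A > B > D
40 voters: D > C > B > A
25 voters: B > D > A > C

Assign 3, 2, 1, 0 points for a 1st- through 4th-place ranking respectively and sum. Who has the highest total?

D

B: 16·2 + 35·0 + 34·2 + 39·3 + 19·2 + 8·1 + 40·1 + 25·3 = 378
A: 16·0 + 35·2 + 34·0 + 39·2 + 19·1 + 8·2 + 40·0 + 25·1 = 208
C: 16·3 + 35·3 + 34·1 + 39·1 + 19·0 + 8·3 + 40·2 + 25·0 = 330
D: 16·1 + 35·1 + 34·3 + 39·0 + 19·3 + 8·0 + 40·3 + 25·2 = 380
D has the highest Borda score (380).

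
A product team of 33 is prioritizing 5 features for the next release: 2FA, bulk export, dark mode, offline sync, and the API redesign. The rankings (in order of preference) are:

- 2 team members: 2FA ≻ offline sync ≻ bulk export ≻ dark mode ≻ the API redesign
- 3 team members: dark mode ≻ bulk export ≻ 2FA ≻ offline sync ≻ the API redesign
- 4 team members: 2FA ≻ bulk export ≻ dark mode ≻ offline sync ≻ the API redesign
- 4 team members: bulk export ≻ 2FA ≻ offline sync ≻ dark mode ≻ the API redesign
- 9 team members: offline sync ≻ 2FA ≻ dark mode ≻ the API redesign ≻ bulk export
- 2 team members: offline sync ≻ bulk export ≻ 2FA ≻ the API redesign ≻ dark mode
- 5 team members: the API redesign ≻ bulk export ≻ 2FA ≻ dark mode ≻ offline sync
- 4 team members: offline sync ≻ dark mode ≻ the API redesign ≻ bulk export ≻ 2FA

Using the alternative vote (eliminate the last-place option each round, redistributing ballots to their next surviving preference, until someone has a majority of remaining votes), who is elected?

Round 1: 2FA 6, bulk export 4, dark mode 3, offline sync 15, the API redesign 5. Eliminate dark mode.
Round 2: 2FA 6, bulk export 7, offline sync 15, the API redesign 5. Eliminate the API redesign.
Round 3: 2FA 6, bulk export 12, offline sync 15. Eliminate 2FA.
Round 4: bulk export 16, offline sync 17. Offline sync has a majority.

offline sync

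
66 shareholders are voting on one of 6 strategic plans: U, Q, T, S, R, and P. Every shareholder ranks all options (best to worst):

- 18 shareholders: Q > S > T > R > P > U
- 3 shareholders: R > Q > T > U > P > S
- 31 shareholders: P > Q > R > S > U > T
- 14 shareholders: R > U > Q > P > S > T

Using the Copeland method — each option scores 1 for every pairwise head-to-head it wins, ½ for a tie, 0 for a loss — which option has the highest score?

Q

U: beats T; loses to Q, S, R, and P → score 1.
Q: beats U, T, S, R, and P → score 5.
T: loses to U, Q, S, R, and P → score 0.
S: beats U and T; loses to Q, R, and P → score 2.
R: beats U, T, S, and P; loses to Q → score 4.
P: beats U, T, and S; loses to Q and R → score 3.
Q has the best pairwise record.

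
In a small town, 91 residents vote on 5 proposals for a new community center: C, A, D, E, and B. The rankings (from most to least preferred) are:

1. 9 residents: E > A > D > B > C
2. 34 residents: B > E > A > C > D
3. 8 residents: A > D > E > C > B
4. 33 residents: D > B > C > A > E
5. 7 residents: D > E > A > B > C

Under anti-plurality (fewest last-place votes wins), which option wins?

A

Last-place votes: C 16, A 0, D 34, E 33, B 8.
A is ranked last by the fewest voters, so A wins.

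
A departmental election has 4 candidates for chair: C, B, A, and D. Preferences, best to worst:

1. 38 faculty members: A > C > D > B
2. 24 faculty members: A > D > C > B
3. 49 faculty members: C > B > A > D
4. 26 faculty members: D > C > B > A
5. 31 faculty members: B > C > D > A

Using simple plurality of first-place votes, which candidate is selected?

First-place votes: C 49, B 31, A 62, D 26.
A has the most first-place votes.

A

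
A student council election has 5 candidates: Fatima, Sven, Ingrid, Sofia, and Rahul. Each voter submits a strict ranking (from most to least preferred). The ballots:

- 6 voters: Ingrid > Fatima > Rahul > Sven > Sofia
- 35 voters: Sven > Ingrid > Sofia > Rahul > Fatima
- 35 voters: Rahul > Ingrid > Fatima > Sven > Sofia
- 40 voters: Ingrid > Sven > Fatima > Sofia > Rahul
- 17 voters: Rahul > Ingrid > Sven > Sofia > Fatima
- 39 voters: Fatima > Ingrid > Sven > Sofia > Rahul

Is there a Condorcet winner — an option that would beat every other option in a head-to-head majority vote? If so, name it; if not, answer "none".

Ingrid vs Fatima: 133–39 for Ingrid.
Ingrid vs Sven: 137–35 for Ingrid.
Ingrid vs Sofia: 172–0 for Ingrid.
Ingrid vs Rahul: 120–52 for Ingrid.
Ingrid beats every other option head-to-head.

Ingrid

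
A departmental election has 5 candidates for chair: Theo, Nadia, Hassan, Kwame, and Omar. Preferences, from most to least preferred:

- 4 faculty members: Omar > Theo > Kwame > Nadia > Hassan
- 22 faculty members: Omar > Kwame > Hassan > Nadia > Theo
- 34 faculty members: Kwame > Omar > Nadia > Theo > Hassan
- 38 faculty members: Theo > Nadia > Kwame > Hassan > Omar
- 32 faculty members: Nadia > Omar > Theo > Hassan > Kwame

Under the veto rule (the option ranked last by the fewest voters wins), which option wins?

Nadia

Last-place votes: Theo 22, Nadia 0, Hassan 38, Kwame 32, Omar 38.
Nadia is ranked last by the fewest voters, so Nadia wins.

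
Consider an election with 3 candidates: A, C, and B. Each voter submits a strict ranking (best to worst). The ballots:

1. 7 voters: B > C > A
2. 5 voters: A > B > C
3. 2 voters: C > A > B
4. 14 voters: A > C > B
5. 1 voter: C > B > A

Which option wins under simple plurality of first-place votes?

A

First-place votes: A 19, C 3, B 7.
A has the most first-place votes.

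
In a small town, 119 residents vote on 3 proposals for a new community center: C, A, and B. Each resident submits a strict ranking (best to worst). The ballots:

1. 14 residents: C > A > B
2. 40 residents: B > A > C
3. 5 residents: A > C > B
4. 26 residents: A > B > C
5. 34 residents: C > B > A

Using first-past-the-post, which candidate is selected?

First-place votes: C 48, A 31, B 40.
C has the most first-place votes.

C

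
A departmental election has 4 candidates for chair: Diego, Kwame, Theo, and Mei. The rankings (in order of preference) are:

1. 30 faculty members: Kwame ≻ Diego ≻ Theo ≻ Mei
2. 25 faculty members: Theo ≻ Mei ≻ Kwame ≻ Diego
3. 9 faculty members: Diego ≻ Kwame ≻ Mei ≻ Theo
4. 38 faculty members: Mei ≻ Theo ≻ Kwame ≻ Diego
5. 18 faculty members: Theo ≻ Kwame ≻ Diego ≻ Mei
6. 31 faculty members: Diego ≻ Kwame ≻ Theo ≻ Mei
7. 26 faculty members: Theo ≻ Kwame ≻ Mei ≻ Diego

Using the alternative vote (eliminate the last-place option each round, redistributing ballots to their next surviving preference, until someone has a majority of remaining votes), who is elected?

Round 1: Diego 40, Kwame 30, Theo 69, Mei 38. Eliminate Kwame.
Round 2: Diego 70, Theo 69, Mei 38. Eliminate Mei.
Round 3: Diego 70, Theo 107. Theo has a majority.

Theo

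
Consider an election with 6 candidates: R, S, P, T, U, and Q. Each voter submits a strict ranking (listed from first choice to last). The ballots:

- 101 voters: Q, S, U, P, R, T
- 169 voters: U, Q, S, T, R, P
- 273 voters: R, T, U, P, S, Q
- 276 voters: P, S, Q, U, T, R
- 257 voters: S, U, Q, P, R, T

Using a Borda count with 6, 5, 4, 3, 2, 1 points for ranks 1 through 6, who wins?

S

R: 101·2 + 169·2 + 273·6 + 276·1 + 257·2 = 2968
S: 101·5 + 169·4 + 273·2 + 276·5 + 257·6 = 4649
P: 101·3 + 169·1 + 273·3 + 276·6 + 257·3 = 3718
T: 101·1 + 169·3 + 273·5 + 276·2 + 257·1 = 2782
U: 101·4 + 169·6 + 273·4 + 276·3 + 257·5 = 4623
Q: 101·6 + 169·5 + 273·1 + 276·4 + 257·4 = 3856
S has the highest Borda score (4649).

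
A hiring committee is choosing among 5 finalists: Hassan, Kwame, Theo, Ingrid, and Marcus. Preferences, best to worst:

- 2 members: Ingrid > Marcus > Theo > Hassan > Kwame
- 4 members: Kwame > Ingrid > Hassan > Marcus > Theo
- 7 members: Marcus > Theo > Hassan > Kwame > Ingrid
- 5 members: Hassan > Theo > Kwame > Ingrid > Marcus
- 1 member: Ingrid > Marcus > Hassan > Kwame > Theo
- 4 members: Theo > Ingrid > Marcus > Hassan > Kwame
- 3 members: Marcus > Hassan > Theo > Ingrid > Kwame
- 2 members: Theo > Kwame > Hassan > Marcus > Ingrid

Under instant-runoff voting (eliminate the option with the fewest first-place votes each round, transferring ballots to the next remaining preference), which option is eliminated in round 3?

Round 1: Hassan 5, Kwame 4, Theo 6, Ingrid 3, Marcus 10. Eliminate Ingrid.
Round 2: Hassan 5, Kwame 4, Theo 6, Marcus 13. Eliminate Kwame.
Round 3: Hassan 9, Theo 6, Marcus 13. Eliminate Theo.

Theo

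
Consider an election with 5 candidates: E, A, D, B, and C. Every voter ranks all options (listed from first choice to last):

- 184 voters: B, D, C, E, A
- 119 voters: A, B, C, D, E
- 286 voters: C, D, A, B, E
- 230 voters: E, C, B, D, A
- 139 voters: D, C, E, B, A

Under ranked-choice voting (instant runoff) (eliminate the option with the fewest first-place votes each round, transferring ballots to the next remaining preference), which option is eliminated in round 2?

D

Round 1: E 230, A 119, D 139, B 184, C 286. Eliminate A.
Round 2: E 230, D 139, B 303, C 286. Eliminate D.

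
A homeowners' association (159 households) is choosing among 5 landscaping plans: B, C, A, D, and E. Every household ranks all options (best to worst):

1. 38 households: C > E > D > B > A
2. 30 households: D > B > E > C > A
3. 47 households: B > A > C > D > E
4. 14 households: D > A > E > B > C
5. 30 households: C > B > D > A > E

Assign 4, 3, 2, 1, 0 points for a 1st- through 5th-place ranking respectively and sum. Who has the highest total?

B

B: 38·1 + 30·3 + 47·4 + 14·1 + 30·3 = 420
C: 38·4 + 30·1 + 47·2 + 14·0 + 30·4 = 396
A: 38·0 + 30·0 + 47·3 + 14·3 + 30·1 = 213
D: 38·2 + 30·4 + 47·1 + 14·4 + 30·2 = 359
E: 38·3 + 30·2 + 47·0 + 14·2 + 30·0 = 202
B has the highest Borda score (420).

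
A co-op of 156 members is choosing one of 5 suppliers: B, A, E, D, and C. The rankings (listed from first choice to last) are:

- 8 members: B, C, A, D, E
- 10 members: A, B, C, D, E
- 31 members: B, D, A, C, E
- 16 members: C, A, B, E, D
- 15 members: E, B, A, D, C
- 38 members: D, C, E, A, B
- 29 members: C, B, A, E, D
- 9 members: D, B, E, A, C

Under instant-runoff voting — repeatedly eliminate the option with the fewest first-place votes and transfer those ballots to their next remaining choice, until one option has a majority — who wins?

B

Round 1: B 39, A 10, E 15, D 47, C 45. Eliminate A.
Round 2: B 49, E 15, D 47, C 45. Eliminate E.
Round 3: B 64, D 47, C 45. Eliminate C.
Round 4: B 109, D 47. B has a majority.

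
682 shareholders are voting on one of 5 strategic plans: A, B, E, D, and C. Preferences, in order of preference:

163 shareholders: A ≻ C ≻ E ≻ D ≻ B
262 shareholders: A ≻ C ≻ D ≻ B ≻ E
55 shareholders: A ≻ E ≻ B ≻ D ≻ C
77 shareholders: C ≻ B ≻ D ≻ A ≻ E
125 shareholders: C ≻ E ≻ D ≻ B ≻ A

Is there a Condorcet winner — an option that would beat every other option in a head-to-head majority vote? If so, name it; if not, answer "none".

A vs B: 480–202 for A.
A vs E: 557–125 for A.
A vs D: 480–202 for A.
A vs C: 480–202 for A.
A beats every other option head-to-head.

A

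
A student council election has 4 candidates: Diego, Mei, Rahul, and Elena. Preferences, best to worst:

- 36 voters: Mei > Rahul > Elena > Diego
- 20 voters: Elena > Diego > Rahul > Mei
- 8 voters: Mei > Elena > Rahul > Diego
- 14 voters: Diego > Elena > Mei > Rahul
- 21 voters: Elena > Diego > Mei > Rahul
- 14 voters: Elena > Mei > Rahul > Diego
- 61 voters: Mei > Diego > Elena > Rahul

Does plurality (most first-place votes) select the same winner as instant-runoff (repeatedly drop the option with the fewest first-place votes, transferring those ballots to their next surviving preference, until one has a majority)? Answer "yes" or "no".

yes

Plurality — first-place votes: Diego 14, Mei 105, Rahul 0, Elena 55. Winner: Mei.
Instant-runoff — R1 Diego 14, Mei 105, Rahul 0, Elena 55 (Mei winner). Winner: Mei.
The two methods agree.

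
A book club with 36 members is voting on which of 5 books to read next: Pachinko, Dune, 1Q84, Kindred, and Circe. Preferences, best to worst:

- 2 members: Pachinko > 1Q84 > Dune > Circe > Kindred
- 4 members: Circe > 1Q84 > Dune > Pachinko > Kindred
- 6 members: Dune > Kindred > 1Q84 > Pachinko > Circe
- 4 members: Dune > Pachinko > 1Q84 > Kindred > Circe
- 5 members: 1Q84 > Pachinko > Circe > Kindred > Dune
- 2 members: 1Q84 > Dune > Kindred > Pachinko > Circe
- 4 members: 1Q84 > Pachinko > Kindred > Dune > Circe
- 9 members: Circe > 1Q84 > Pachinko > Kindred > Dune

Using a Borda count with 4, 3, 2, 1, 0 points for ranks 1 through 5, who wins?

Pachinko: 2·4 + 4·1 + 6·1 + 4·3 + 5·3 + 2·1 + 4·3 + 9·2 = 77
Dune: 2·2 + 4·2 + 6·4 + 4·4 + 5·0 + 2·3 + 4·1 + 9·0 = 62
1Q84: 2·3 + 4·3 + 6·2 + 4·2 + 5·4 + 2·4 + 4·4 + 9·3 = 109
Kindred: 2·0 + 4·0 + 6·3 + 4·1 + 5·1 + 2·2 + 4·2 + 9·1 = 48
Circe: 2·1 + 4·4 + 6·0 + 4·0 + 5·2 + 2·0 + 4·0 + 9·4 = 64
1Q84 has the highest Borda score (109).

1Q84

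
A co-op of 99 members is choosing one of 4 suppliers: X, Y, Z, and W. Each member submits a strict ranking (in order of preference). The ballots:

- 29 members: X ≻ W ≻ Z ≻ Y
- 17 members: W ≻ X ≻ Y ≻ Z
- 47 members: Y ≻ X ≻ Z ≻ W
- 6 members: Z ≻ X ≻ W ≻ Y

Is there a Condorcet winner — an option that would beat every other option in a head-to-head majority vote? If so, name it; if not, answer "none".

X vs Y: 52–47 for X.
X vs Z: 93–6 for X.
X vs W: 82–17 for X.
X beats every other option head-to-head.

X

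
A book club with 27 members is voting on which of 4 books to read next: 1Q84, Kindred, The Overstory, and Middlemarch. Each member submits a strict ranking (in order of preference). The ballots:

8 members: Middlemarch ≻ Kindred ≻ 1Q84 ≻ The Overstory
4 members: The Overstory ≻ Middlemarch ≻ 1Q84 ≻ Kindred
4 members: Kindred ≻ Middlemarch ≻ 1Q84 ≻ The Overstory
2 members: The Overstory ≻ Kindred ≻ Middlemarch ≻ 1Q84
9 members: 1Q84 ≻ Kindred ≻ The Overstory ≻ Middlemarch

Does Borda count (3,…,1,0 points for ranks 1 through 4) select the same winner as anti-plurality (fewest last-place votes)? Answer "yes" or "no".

Borda — scores: 1Q84 43, Kindred 50, The Overstory 27, Middlemarch 42. Winner: Kindred.
Anti-plurality — last-place votes: 1Q84 2, Kindred 4, The Overstory 12, Middlemarch 9. Winner: 1Q84.
The two methods disagree.

no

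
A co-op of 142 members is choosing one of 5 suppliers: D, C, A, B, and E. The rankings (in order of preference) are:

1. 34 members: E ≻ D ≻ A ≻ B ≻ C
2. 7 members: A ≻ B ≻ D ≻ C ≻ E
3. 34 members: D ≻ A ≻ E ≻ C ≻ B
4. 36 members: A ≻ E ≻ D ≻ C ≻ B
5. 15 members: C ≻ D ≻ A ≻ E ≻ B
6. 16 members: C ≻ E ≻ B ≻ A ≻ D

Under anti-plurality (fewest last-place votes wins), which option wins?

A

Last-place votes: D 16, C 34, A 0, B 85, E 7.
A is ranked last by the fewest voters, so A wins.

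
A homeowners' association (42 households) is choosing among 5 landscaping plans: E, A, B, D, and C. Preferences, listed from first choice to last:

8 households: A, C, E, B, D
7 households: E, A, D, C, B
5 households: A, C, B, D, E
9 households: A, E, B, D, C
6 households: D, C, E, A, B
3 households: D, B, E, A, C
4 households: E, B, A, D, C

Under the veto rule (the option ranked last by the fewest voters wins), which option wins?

A

Last-place votes: E 5, A 0, B 13, D 8, C 16.
A is ranked last by the fewest voters, so A wins.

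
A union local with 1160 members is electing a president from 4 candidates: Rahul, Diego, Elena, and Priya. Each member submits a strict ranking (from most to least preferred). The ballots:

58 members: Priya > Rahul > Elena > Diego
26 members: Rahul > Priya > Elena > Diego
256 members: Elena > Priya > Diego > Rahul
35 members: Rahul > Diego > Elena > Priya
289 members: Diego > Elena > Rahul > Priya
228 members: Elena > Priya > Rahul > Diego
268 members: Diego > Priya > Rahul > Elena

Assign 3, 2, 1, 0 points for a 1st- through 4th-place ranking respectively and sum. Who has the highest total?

Rahul: 58·2 + 26·3 + 256·0 + 35·3 + 289·1 + 228·1 + 268·1 = 1084
Diego: 58·0 + 26·0 + 256·1 + 35·2 + 289·3 + 228·0 + 268·3 = 1997
Elena: 58·1 + 26·1 + 256·3 + 35·1 + 289·2 + 228·3 + 268·0 = 2149
Priya: 58·3 + 26·2 + 256·2 + 35·0 + 289·0 + 228·2 + 268·2 = 1730
Elena has the highest Borda score (2149).

Elena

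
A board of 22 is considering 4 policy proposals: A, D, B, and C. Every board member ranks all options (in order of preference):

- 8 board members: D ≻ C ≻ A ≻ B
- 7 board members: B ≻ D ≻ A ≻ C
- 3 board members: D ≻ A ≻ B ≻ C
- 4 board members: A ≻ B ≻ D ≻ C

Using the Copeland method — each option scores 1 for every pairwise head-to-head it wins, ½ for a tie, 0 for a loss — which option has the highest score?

A: beats B and C; loses to D → score 2.
D: beats A and C; ties B → score 2.5.
B: beats C; ties D; loses to A → score 1.5.
C: loses to A, D, and B → score 0.
D has the best pairwise record.

D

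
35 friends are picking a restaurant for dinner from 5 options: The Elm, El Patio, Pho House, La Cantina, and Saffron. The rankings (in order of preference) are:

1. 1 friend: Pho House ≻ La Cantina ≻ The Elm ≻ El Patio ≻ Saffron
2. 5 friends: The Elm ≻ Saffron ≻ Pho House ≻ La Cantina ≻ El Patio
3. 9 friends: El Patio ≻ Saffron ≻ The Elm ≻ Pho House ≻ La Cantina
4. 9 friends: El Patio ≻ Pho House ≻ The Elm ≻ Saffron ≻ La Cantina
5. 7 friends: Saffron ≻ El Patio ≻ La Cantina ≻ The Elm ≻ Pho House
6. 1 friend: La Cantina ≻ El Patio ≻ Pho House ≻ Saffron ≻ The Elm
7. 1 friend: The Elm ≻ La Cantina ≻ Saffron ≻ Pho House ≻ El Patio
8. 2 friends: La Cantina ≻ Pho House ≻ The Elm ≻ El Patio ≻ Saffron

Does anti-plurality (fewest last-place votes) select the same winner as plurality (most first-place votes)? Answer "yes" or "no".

Anti-plurality — last-place votes: The Elm 1, El Patio 6, Pho House 7, La Cantina 18, Saffron 3. Winner: The Elm.
Plurality — first-place votes: The Elm 6, El Patio 18, Pho House 1, La Cantina 3, Saffron 7. Winner: El Patio.
The two methods disagree.

no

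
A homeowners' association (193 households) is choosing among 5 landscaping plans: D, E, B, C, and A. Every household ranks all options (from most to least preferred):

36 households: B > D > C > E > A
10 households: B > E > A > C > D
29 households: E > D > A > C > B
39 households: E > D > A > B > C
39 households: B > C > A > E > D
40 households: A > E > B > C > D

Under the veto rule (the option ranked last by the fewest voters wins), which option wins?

Last-place votes: D 89, E 0, B 29, C 39, A 36.
E is ranked last by the fewest voters, so E wins.

E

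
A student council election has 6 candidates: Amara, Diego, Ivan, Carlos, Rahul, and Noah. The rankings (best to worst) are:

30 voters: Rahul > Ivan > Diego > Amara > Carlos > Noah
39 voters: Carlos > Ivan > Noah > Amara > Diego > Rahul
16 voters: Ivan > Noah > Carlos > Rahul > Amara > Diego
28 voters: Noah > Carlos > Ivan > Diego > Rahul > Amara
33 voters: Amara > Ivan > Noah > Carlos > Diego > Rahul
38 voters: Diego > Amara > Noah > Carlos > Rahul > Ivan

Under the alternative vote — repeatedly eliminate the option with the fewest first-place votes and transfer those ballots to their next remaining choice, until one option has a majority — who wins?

Round 1: Amara 33, Diego 38, Ivan 16, Carlos 39, Rahul 30, Noah 28. Eliminate Ivan.
Round 2: Amara 33, Diego 38, Carlos 39, Rahul 30, Noah 44. Eliminate Rahul.
Round 3: Amara 33, Diego 68, Carlos 39, Noah 44. Eliminate Amara.
Round 4: Diego 68, Carlos 39, Noah 77. Eliminate Carlos.
Round 5: Diego 68, Noah 116. Noah has a majority.

Noah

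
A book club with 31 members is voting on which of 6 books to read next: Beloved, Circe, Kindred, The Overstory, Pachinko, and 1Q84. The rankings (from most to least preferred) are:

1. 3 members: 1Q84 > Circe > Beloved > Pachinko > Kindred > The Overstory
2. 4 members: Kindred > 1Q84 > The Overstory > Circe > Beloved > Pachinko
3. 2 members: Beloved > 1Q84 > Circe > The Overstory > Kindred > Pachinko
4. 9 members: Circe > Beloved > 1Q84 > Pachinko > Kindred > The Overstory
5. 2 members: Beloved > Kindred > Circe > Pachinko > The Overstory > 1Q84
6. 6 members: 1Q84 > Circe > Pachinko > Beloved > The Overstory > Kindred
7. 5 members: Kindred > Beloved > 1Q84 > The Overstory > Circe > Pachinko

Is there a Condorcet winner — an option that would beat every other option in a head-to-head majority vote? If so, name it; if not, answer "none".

Checking pairwise contests:
Circe beats Beloved 22–9.
1Q84 beats Circe 20–11.
Beloved beats Kindred 22–9.
Beloved beats The Overstory 27–4.
Beloved beats Pachinko 25–6.
Beloved beats 1Q84 18–13.
Every option loses at least one head-to-head, so there is no Condorcet winner.

none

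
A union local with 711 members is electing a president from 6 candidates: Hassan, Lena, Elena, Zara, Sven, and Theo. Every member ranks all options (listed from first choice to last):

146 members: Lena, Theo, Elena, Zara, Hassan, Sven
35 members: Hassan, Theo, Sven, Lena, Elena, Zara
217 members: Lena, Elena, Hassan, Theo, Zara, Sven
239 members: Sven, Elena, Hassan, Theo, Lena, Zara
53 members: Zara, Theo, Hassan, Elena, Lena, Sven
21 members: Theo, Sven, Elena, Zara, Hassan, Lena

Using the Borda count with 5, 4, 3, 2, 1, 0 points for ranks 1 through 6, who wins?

Hassan: 146·1 + 35·5 + 217·3 + 239·3 + 53·3 + 21·1 = 1869
Lena: 146·5 + 35·2 + 217·5 + 239·1 + 53·1 + 21·0 = 2177
Elena: 146·3 + 35·1 + 217·4 + 239·4 + 53·2 + 21·3 = 2466
Zara: 146·2 + 35·0 + 217·1 + 239·0 + 53·5 + 21·2 = 816
Sven: 146·0 + 35·3 + 217·0 + 239·5 + 53·0 + 21·4 = 1384
Theo: 146·4 + 35·4 + 217·2 + 239·2 + 53·4 + 21·5 = 1953
Elena has the highest Borda score (2466).

Elena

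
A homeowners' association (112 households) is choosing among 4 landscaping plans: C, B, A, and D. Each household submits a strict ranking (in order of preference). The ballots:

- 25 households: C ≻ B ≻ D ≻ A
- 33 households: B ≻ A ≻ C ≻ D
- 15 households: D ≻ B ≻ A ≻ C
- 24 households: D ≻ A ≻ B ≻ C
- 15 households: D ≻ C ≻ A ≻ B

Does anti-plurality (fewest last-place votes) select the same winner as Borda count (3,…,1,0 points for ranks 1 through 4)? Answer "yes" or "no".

Anti-plurality — last-place votes: C 39, B 15, A 25, D 33. Winner: B.
Borda — scores: C 138, B 203, A 144, D 187. Winner: B.
The two methods agree.

yes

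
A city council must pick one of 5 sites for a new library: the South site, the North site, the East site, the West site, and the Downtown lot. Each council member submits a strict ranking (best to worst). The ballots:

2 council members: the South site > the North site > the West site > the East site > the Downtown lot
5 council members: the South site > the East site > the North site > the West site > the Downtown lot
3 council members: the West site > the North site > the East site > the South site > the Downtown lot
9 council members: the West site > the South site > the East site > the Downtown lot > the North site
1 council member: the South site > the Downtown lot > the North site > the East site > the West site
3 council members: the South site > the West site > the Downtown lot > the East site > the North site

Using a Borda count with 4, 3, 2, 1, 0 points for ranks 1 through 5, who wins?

the South site: 2·4 + 5·4 + 3·1 + 9·3 + 1·4 + 3·4 = 74
the North site: 2·3 + 5·2 + 3·3 + 9·0 + 1·2 + 3·0 = 27
the East site: 2·1 + 5·3 + 3·2 + 9·2 + 1·1 + 3·1 = 45
the West site: 2·2 + 5·1 + 3·4 + 9·4 + 1·0 + 3·3 = 66
the Downtown lot: 2·0 + 5·0 + 3·0 + 9·1 + 1·3 + 3·2 = 18
the South site has the highest Borda score (74).

the South site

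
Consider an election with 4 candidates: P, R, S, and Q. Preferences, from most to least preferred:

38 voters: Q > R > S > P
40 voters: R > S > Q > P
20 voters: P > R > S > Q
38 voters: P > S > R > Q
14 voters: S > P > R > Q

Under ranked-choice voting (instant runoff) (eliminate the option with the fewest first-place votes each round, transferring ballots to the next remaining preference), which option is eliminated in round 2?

Round 1: P 58, R 40, S 14, Q 38. Eliminate S.
Round 2: P 72, R 40, Q 38. Eliminate Q.

Q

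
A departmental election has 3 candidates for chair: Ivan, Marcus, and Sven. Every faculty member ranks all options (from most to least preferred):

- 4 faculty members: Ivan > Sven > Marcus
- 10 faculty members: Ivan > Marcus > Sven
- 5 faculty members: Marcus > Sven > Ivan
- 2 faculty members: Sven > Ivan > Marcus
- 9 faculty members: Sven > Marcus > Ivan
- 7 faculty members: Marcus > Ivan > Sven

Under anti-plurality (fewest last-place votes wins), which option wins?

Last-place votes: Ivan 14, Marcus 6, Sven 17.
Marcus is ranked last by the fewest voters, so Marcus wins.

Marcus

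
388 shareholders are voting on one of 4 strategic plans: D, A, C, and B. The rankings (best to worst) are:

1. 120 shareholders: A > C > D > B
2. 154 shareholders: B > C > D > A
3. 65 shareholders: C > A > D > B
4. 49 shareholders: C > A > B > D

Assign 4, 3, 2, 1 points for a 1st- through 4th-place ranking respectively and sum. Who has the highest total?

D: 120·2 + 154·2 + 65·2 + 49·1 = 727
A: 120·4 + 154·1 + 65·3 + 49·3 = 976
C: 120·3 + 154·3 + 65·4 + 49·4 = 1278
B: 120·1 + 154·4 + 65·1 + 49·2 = 899
C has the highest Borda score (1278).

C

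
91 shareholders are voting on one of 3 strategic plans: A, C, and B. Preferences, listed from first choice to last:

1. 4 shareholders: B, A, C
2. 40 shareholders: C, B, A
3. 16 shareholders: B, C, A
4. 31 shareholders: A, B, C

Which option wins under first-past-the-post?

C

First-place votes: A 31, C 40, B 20.
C has the most first-place votes.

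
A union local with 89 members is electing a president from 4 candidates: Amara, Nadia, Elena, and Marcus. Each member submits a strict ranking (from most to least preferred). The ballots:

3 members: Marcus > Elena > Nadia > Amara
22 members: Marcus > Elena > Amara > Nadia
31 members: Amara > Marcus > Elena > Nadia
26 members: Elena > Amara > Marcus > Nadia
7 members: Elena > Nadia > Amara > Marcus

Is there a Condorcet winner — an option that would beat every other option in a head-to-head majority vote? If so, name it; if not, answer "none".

none

Checking pairwise contests:
Elena beats Amara 58–31.
Amara beats Nadia 79–10.
Marcus beats Elena 56–33.
Amara beats Marcus 64–25.
Every option loses at least one head-to-head, so there is no Condorcet winner.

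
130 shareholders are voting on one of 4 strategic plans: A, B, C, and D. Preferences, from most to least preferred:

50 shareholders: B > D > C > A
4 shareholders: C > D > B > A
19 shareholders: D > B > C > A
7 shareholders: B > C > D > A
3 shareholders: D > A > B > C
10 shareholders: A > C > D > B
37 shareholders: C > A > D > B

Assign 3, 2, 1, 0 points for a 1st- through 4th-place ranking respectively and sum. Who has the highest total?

D

A: 50·0 + 4·0 + 19·0 + 7·0 + 3·2 + 10·3 + 37·2 = 110
B: 50·3 + 4·1 + 19·2 + 7·3 + 3·1 + 10·0 + 37·0 = 216
C: 50·1 + 4·3 + 19·1 + 7·2 + 3·0 + 10·2 + 37·3 = 226
D: 50·2 + 4·2 + 19·3 + 7·1 + 3·3 + 10·1 + 37·1 = 228
D has the highest Borda score (228).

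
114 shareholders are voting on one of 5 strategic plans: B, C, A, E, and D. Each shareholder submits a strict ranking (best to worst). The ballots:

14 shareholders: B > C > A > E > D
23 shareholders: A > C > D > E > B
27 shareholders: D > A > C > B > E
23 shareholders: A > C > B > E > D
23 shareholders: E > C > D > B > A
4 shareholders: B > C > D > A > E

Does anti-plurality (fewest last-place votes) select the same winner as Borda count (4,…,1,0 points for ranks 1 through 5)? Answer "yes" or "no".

Anti-plurality — last-place votes: B 23, C 0, A 23, E 31, D 37. Winner: C.
Borda — scores: B 168, C 315, A 297, E 152, D 208. Winner: C.
The two methods agree.

yes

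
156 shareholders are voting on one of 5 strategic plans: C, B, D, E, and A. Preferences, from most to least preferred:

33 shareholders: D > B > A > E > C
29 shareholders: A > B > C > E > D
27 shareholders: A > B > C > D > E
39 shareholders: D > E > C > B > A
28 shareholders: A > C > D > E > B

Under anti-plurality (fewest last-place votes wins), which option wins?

Last-place votes: C 33, B 28, D 29, E 27, A 39.
E is ranked last by the fewest voters, so E wins.

E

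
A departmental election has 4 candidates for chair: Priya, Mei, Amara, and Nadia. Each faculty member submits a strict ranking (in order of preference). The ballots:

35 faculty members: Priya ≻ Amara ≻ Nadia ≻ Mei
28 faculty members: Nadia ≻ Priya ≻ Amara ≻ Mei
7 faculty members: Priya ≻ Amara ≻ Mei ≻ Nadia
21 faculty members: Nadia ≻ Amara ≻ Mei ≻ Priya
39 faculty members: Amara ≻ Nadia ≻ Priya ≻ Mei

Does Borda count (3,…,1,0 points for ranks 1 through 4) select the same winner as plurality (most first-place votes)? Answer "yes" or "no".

no

Borda — scores: Priya 221, Mei 28, Amara 271, Nadia 260. Winner: Amara.
Plurality — first-place votes: Priya 42, Mei 0, Amara 39, Nadia 49. Winner: Nadia.
The two methods disagree.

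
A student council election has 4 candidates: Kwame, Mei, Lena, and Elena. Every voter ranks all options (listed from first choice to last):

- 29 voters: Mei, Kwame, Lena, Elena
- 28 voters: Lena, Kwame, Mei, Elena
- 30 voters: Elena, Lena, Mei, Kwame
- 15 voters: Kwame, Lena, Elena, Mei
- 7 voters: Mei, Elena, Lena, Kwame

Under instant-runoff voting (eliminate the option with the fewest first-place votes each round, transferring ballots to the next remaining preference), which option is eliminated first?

Round 1: Kwame 15, Mei 36, Lena 28, Elena 30. Eliminate Kwame.

Kwame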